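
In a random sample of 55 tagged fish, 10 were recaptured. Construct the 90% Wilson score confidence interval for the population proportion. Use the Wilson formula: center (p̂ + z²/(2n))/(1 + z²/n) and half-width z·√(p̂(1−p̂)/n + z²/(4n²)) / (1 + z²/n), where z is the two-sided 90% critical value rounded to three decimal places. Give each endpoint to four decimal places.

p̂ = 10/55 = 0.18182; z = 1.645, so z² = 2.706025.
1 + z²/n = 1.049200.
Adjusted center: (0.18182 + z²/(2n))/1.049200 = 0.19674.
Radicand: p̂(1−p̂)/n + z²/(4n²) = 0.002704733 + 0.000223638 = 0.002928371.
Half-width = 1.645·√0.002928371/1.049200 = 0.08484.
CI: 0.19674 ± 0.08484 = (0.1119, 0.2816).

(0.1119, 0.2816)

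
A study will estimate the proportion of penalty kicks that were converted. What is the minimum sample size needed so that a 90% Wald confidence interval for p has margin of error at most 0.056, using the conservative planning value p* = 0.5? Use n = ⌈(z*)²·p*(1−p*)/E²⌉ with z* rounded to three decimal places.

For 90% confidence, z* = 1.645.
p*(1−p*) = 0.2500.
(z*)²·p*(1−p*)/E² = 2.706025·0.2500/0.003136 = 215.723.
Rounding up, n = 216.

n = 216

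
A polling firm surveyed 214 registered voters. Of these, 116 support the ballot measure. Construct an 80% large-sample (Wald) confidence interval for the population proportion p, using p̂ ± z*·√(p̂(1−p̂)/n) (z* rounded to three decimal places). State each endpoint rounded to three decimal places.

(0.498, 0.586)

The sample proportion is 116/214 = 0.54206.
SE(p̂) = √(0.54206·0.45794/214) = 0.034058.
For 80% confidence, z* = 1.282.
Margin = 1.282·0.034058 = 0.04366.
So the interval runs from 0.498 to 0.586.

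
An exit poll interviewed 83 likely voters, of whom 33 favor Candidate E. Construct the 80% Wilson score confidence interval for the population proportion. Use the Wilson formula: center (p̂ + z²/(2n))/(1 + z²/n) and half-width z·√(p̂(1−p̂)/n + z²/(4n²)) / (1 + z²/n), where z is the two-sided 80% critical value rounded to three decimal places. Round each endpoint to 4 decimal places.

(0.3314, 0.4678)

p̂ = 33/83 = 0.39759; z = 1.282, so z² = 1.643524.
Denominator 1 + z²/n = 1 + 1.643524/83 = 1.019801.
Adjusted center: (0.39759 + z²/(2n))/1.019801 = 0.39958.
Radicand: p̂(1−p̂)/n + z²/(4n²) = 0.002885690 + 0.000059643 = 0.002945333.
Half-width = z·√(radicand)/denom = 1.282·0.054271/1.019801 = 0.06822.
So the interval runs from 0.3314 to 0.4678.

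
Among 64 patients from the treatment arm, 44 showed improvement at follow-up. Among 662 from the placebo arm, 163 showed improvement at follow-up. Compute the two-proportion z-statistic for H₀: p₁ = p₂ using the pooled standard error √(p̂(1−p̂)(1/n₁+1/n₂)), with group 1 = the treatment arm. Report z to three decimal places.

Sample proportions: p̂₁ = 44/64 = 0.68750 and p̂₂ = 163/662 = 0.24622.
Pooled p̂ = (44+163)/(64+662) = 207/726 = 0.28512.
SE = √[p̂(1−p̂)(1/n₁+1/n₂)] = √[0.28512·0.71488·(1/64+1/662)] ≈ 0.059099.
z = 0.44128/0.059099 = 7.467.

z = 7.467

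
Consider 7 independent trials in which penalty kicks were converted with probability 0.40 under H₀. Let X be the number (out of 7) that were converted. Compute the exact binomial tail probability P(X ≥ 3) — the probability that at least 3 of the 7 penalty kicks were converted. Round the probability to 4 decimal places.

P = 0.5801

X ~ Binomial(n=7, p=0.40).
P(X ≥ 3) = Σ_{j=3}^{7} C(7,j)·0.40^j·0.60^{7−j}.
= 0.290304 + 0.193536 + 0.077414 + 0.017203 + 0.001638 = 0.5801.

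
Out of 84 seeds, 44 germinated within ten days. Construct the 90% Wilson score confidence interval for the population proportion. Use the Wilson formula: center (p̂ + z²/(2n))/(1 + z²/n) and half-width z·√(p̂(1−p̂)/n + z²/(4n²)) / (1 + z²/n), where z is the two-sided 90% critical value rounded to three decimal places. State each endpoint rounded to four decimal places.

Here p̂ = 44/84 = 0.52381 and z = 1.645 (z² = 2.706025).
Denominator 1 + z²/n = 1 + 2.706025/84 = 1.032215.
Center = (0.52381 + 0.016107)/1.032215 = 0.52307.
Radicand: p̂(1−p̂)/n + z²/(4n²) = 0.002969442 + 0.000095877 = 0.003065319.
Half-width = 1.645·√0.003065319/1.032215 = 0.08823.
Interval: 0.52307 ± 0.08823 → (0.4348, 0.6113).

(0.4348, 0.6113)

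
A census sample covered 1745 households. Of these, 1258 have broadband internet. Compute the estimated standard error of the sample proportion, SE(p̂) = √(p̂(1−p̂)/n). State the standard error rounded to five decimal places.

SE = 0.01074

The sample proportion is 1258/1745 = 0.72092.
p̂(1−p̂) = 0.201194.
SE = √(0.201194/1745) = 0.01074.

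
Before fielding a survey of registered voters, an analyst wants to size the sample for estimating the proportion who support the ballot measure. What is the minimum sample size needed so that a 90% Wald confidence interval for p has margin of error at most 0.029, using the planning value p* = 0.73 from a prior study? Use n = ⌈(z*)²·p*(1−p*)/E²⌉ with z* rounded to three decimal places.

n = 635

The 90% critical value is z* = 1.645.
p*(1−p*) = 0.73·0.27 = 0.1971.
(z*)²·p*(1−p*)/E² = 2.706025·0.1971/0.000841 = 634.194.
Rounding up, n = 635.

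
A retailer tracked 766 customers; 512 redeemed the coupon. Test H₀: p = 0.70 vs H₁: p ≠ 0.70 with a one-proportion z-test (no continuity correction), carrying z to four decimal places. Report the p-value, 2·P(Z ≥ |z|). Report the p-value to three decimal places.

With x = 512 successes in n = 766, p̂ = 0.66841.
Null standard error: √(0.70·0.30/766) = √0.000274151 = 0.016558.
Test statistic (full precision, shown to 4 dp): z = (512/766 − 0.70)/SE₀ ≈ -1.9081.
From the standard normal, 2·P(Z ≥ |z|) = 0.056.

p-value = 0.056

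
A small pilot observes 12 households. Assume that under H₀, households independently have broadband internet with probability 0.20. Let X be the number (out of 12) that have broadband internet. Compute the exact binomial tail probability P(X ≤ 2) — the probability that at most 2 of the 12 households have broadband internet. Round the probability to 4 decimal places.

X is binomial with n = 12 and p = 0.20.
P(X ≤ 2) = C(12,0)·0.20^0·0.80^12 + C(12,1)·0.20^1·0.80^11 + C(12,2)·0.20^2·0.80^10.
= 0.068719 + 0.206158 + 0.283468 = 0.5583.

P = 0.5583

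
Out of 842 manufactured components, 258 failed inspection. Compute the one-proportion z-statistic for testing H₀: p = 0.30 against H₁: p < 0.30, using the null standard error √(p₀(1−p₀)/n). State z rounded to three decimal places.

z = 0.406

With x = 258 successes in n = 842, p̂ = 0.30641.
Under H₀, SE = √(p₀(1−p₀)/n) = √(0.30·0.70/842) = √0.000249406 = 0.015793.
z = (p̂ − p₀)/SE = (0.30641 − 0.30)/0.015793 = 0.406.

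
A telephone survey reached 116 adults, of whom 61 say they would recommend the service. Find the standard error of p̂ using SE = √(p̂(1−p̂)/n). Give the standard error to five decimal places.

p̂ = 61/116 = 0.52586.
p̂(1−p̂) = 0.249331.
Dividing by n and taking the root: √0.002149405 = 0.04636.

SE = 0.04636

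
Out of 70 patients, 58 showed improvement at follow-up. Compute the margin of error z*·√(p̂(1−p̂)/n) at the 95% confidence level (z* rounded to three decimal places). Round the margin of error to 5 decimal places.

ME = 0.08829

The sample proportion is 58/70 = 0.82857.
SE(p̂) = √(0.82857·0.17143/70) = 0.045046.
For 95% confidence, z* = 1.960.
ME = 1.960·0.045046 = 0.08829.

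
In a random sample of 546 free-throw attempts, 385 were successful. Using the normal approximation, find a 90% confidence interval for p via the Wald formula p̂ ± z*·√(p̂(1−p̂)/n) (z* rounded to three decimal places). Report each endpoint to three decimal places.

p̂ = 385/546 = 0.70513.
Standard error of p̂: √(0.207922/546) = √0.000380810 = 0.019514.
For 90% confidence, z* = 1.645.
Margin = 1.645·0.019514 = 0.03210.
Interval: 0.70513 ± 0.03210 → (0.673, 0.737).

(0.673, 0.737)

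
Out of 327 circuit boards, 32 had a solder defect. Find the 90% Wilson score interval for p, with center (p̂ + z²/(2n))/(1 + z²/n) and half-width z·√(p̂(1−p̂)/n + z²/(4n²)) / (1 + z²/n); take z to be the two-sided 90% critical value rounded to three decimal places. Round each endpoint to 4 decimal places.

Here p̂ = 32/327 = 0.09786 and z = 1.645 (z² = 2.706025).
1 + z²/n = 1.008275.
Adjusted center: (0.09786 + z²/(2n))/1.008275 = 0.10116.
Radicand: p̂(1−p̂)/n + z²/(4n²) = 0.000269978 + 0.000006327 = 0.000276305.
Half-width = z·√(radicand)/denom = 1.645·0.016622/1.008275 = 0.02712.
CI: 0.10116 ± 0.02712 = (0.0740, 0.1283).

(0.0740, 0.1283)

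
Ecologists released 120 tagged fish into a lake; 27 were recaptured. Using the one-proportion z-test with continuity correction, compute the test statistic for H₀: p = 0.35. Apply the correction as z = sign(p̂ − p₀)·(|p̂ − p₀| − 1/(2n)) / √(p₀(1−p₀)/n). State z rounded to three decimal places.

p̂ = 27/120 = 0.22500. p̂ − p₀ = -0.125000.
1/(2n) = 0.004167.
Corrected numerator: |-0.125000| − 0.004167 = 0.120833.
Null standard error: √(0.35·0.65/120) = √0.001895833 = 0.043541.
z = −0.120833/0.043541 = -2.775.

z = -2.775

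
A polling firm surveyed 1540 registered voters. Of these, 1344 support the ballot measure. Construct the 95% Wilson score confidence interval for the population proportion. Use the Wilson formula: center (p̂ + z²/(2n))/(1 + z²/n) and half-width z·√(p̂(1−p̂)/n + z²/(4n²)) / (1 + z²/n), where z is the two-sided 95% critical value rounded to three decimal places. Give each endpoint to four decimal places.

(0.8551, 0.8885)

p̂ = 1344/1540 = 0.87273; z = 1.960, so z² = 3.841600.
Denominator 1 + z²/n = 1 + 3.841600/1540 = 1.002495.
Center = (0.87273 + 0.001247)/1.002495 = 0.87180.
Radicand: p̂(1−p̂)/n + z²/(4n²) = 0.000072126 + 0.000000405 = 0.000072531.
Half-width = z·√(radicand)/denom = 1.960·0.008517/1.002495 = 0.01665.
Interval: 0.87180 ± 0.01665 → (0.8551, 0.8885).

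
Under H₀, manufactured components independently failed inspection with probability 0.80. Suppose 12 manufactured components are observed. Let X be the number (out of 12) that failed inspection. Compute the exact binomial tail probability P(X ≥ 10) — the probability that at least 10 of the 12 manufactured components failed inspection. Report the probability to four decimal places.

P = 0.5583

X ~ Binomial(n=12, p=0.80).
P(X ≥ 10) = C(12,10)·0.80^10·0.20^2 + C(12,11)·0.80^11·0.20^1 + C(12,12)·0.80^12·0.20^0.
= 0.283468 + 0.206158 + 0.068719 = 0.5583.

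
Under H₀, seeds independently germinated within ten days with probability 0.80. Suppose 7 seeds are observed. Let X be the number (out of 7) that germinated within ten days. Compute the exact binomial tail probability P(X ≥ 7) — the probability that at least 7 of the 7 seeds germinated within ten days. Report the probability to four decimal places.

P = 0.2097

X ~ Binomial(n=7, p=0.80).
P(X ≥ 7) = C(7,7)·0.80^7·0.20^0.
= 0.209715 = 0.2097.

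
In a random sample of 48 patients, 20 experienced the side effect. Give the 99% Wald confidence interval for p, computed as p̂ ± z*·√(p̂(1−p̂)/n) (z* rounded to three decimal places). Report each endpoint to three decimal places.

Sample proportion p̂ = 20/48 = 0.41667.
SE = √(p̂(1−p̂)/n) = √(0.243056/48) = 0.071159.
For 99% confidence, z* = 2.576.
Margin = 2.576·0.071159 = 0.18331.
Interval: 0.41667 ± 0.18331 → (0.233, 0.600).

(0.233, 0.600)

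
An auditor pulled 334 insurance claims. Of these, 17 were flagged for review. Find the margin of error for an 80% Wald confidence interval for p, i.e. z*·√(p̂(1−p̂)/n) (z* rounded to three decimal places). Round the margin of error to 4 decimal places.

ME = 0.0154

The sample proportion is 17/334 = 0.05090.
SE(p̂) = √(0.05090·0.94910/334) = 0.012026.
z* = 1.282 at the 80% level.
ME = 1.282·0.012026 = 0.0154.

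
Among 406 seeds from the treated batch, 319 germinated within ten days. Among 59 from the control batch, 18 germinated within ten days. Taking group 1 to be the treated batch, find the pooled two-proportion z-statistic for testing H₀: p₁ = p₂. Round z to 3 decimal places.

p̂₁ = 319/406 = 0.78571, p̂₂ = 18/59 = 0.30508.
Pooled p̂ = (319+18)/(406+59) = 337/465 = 0.72473.
Pooled SE = √[0.1994959·0.01941221] ≈ 0.062231.
z = 0.48063/0.062231 = 7.723.

z = 7.723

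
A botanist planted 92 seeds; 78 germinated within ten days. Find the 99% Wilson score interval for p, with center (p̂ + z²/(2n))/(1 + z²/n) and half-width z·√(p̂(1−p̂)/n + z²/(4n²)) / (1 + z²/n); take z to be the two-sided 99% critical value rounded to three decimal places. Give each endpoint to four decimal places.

(0.7284, 0.9205)

p̂ = 78/92 = 0.84783; z = 2.576, so z² = 6.635776.
Denominator 1 + z²/n = 1 + 6.635776/92 = 1.072128.
Adjusted center: (0.84783 + z²/(2n))/1.072128 = 0.82443.
Radicand: p̂(1−p̂)/n + z²/(4n²) = 0.001402359 + 0.000196000 = 0.001598359.
Half-width = z·√(radicand)/denom = 2.576·0.039979/1.072128 = 0.09606.
CI: 0.82443 ± 0.09606 = (0.7284, 0.9205).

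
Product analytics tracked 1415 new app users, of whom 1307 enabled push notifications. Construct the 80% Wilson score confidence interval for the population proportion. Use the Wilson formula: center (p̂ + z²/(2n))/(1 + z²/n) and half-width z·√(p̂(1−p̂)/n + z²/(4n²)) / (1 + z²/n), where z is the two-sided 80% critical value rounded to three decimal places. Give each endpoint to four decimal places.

(0.9141, 0.9322)

p̂ = 1307/1415 = 0.92367; z = 1.282, so z² = 1.643524.
1 + z²/n = 1.001162.
Center = (0.92367 + 0.000581)/1.001162 = 0.92318.
Radicand: p̂(1−p̂)/n + z²/(4n²) = 0.000049823 + 0.000000205 = 0.000050028.
Half-width = z·√(radicand)/denom = 1.282·0.007073/1.001162 = 0.00906.
Interval: 0.92318 ± 0.00906 → (0.9141, 0.9322).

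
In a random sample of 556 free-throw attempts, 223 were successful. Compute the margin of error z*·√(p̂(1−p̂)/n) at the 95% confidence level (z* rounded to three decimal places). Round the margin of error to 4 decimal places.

The sample proportion is 223/556 = 0.40108.
SE(p̂) = √(0.40108·0.59892/556) = 0.020786.
For 95% confidence, z* = 1.960.
Margin of error = z*·SE = 1.960 × 0.020786 = 0.0407.

ME = 0.0407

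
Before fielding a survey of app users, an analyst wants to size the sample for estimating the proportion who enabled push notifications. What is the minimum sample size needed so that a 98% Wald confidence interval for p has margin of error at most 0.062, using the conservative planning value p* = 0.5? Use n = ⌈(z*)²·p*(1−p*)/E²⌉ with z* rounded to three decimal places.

n = 352

For 98% confidence, z* = 2.326.
p*(1−p*) = 0.50·0.50 = 0.2500.
Required n before rounding: 5.410276 × 0.2500 / 0.062² = 351.865.
Rounding up, n = 352.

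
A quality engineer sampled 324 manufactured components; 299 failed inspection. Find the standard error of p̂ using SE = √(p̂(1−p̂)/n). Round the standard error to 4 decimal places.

SE = 0.0148

The sample proportion is 299/324 = 0.92284.
p̂(1−p̂) = 0.071206.
Dividing by n and taking the root: √0.000219772 = 0.0148.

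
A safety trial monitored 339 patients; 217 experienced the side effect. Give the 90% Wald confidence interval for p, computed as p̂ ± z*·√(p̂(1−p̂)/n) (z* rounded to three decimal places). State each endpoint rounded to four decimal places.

p̂ = 217/339 = 0.64012.
SE = √(p̂(1−p̂)/n) = √(0.230367/339) = 0.026068.
For 90% confidence, z* = 1.645.
Margin = 1.645·0.026068 = 0.04288.
CI: 0.64012 ± 0.04288 = (0.5972, 0.6830).

(0.5972, 0.6830)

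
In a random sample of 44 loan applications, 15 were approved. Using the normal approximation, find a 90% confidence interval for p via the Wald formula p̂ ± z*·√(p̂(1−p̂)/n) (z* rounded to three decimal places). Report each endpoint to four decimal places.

With x = 15 successes in n = 44, p̂ = 0.34091.
Standard error of p̂: √(0.224690/44) = √0.005106593 = 0.071460.
For 90% confidence, z* = 1.645.
Margin of error: 1.645 × 0.071460 = 0.11755.
CI: 0.34091 ± 0.11755 = (0.2234, 0.4585).

(0.2234, 0.4585)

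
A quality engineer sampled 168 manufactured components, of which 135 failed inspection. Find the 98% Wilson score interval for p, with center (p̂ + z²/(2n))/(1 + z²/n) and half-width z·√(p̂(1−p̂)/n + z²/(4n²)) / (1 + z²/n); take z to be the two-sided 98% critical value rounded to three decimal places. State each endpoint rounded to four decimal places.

(0.7233, 0.8649)

p̂ = 135/168 = 0.80357; z = 2.326, so z² = 5.410276.
Denominator 1 + z²/n = 1 + 5.410276/168 = 1.032204.
Center = (0.80357 + 0.016102)/1.032204 = 0.79410.
Radicand: p̂(1−p̂)/n + z²/(4n²) = 0.000939550 + 0.000047923 = 0.000987473.
Half-width = 2.326·√0.000987473/1.032204 = 0.07081.
CI: 0.79410 ± 0.07081 = (0.7233, 0.8649).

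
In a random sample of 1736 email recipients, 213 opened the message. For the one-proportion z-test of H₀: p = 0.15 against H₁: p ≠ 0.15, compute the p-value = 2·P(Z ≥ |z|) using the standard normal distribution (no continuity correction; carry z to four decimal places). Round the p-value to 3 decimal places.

p-value = 0.001

With x = 213 successes in n = 1736, p̂ = 0.12270.
Null standard error: √(0.15·0.85/1736) = √0.000073445 = 0.008570.
Test statistic (full precision, shown to 4 dp): z = (213/1736 − 0.15)/SE₀ ≈ -3.1860.
p-value = 2·P(Z ≥ |z|) with z = -3.1860 → 0.001.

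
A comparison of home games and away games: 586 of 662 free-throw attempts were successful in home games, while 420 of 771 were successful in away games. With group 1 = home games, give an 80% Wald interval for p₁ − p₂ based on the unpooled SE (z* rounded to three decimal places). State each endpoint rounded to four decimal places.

(0.3125, 0.3684)

p̂₁ = 586/662 = 0.88520, p̂₂ = 420/771 = 0.54475; p̂₁ − p̂₂ = 0.34045.
Unpooled SE = √(p̂₁(1−p̂₁)/n₁ + p̂₂(1−p̂₂)/n₂) = √(0.000153510 + 0.000321657) = 0.021798.
The 80% critical value is z* = 1.282. Margin = 1.282·0.021798 = 0.02795.
CI: 0.34045 ± 0.02795 = (0.3125, 0.3684).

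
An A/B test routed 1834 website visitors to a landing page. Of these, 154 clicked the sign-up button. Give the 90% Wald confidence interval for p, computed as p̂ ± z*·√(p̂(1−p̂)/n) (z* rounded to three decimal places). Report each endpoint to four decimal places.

p̂ = 154/1834 = 0.08397.
SE = √(p̂(1−p̂)/n) = √(0.076919/1834) = 0.006476.
The 90% critical value is z* = 1.645.
Margin = 1.645·0.006476 = 0.01065.
CI: 0.08397 ± 0.01065 = (0.0733, 0.0946).

(0.0733, 0.0946)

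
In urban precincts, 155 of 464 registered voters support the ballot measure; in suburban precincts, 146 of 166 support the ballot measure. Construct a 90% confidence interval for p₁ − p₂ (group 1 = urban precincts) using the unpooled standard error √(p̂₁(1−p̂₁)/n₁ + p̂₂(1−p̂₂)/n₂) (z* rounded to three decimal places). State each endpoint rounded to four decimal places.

p̂₁ = 155/464 = 0.33405, p̂₂ = 146/166 = 0.87952; p̂₁ − p̂₂ = -0.54547.
SE = √(0.000479442 + 0.000638350) = √0.001117792 = 0.033433.
The 90% critical value is z* = 1.645. Margin = 1.645·0.033433 = 0.05500.
So the interval runs from -0.6005 to -0.4905.

(-0.6005, -0.4905)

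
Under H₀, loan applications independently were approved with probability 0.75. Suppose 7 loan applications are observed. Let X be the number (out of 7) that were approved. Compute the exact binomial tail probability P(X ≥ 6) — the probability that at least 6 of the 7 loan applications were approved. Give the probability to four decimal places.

X ~ Binomial(n=7, p=0.75).
P(X ≥ 6) = C(7,6)·0.75^6·0.25^1 + C(7,7)·0.75^7·0.25^0.
= 0.311462 + 0.133484 = 0.4449.

P = 0.4449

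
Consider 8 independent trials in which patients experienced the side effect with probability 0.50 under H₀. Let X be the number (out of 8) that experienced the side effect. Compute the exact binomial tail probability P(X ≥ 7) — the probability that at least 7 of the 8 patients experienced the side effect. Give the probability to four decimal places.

P = 0.0352

X is binomial with n = 8 and p = 0.50.
P(X ≥ 7) = C(8,7)·0.50^7·0.50^1 + C(8,8)·0.50^8·0.50^0.
= 0.031250 + 0.003906 = 0.0352.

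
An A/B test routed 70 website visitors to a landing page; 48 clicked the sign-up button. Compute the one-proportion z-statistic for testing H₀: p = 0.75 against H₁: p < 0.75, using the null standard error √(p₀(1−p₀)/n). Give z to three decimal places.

p̂ = 48/70 = 0.68571.
Under H₀, SE = √(p₀(1−p₀)/n) = √(0.75·0.25/70) = √0.002678571 = 0.051755.
Test statistic: z = -0.06429/0.051755 = -1.242.

z = -1.242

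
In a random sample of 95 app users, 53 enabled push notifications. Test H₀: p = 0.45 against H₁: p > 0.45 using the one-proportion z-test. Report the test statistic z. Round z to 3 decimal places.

z = 2.114

The sample proportion is 53/95 = 0.55789.
Null standard error: √(0.45·0.55/95) = √0.002605263 = 0.051042.
z = (0.55789 − 0.45)/0.051042 = 0.10789/0.051042 = 2.114.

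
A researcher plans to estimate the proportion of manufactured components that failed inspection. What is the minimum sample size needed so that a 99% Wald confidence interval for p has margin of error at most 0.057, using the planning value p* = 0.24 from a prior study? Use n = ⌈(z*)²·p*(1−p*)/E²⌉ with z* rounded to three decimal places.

n = 373

z* = 2.576 at the 99% level.
p*(1−p*) = 0.1824.
(z*)²·p*(1−p*)/E² = 6.635776·0.1824/0.003249 = 372.535.
⌈372.535⌉ = 373.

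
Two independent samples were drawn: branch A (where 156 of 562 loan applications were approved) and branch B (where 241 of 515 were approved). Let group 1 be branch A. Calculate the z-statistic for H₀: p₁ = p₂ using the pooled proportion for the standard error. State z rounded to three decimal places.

p̂₁ = 156/562 = 0.27758, p̂₂ = 241/515 = 0.46796.
Pooling: p̂ = 397/1077 = 0.36862.
SE = √[p̂(1−p̂)(1/n₁+1/n₂)] = √[0.36862·0.63138·(1/562+1/515)] ≈ 0.029429.
z = (p̂₁ − p̂₂)/SE = (0.27758 − 0.46796)/0.029429 = -0.19038/0.029429 = -6.469.

z = -6.469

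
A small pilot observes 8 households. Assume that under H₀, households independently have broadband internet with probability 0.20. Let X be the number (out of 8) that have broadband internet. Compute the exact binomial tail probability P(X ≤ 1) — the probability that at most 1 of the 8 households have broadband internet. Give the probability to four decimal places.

X is binomial with n = 8 and p = 0.20.
P(X ≤ 1) = C(8,0)·0.20^0·0.80^8 + C(8,1)·0.20^1·0.80^7.
= 0.167772 + 0.335544 = 0.5033.

P = 0.5033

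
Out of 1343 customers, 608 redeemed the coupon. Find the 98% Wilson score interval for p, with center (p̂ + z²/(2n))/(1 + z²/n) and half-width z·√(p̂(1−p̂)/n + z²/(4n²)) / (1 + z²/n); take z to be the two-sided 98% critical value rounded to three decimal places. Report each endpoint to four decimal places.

(0.4214, 0.4844)

p̂ = 608/1343 = 0.45272; z = 2.326, so z² = 5.410276.
1 + z²/n = 1.004029.
Adjusted center: (0.45272 + z²/(2n))/1.004029 = 0.45291.
Radicand: p̂(1−p̂)/n + z²/(4n²) = 0.000184486 + 0.000000750 = 0.000185236.
Half-width = z·√(radicand)/denom = 2.326·0.013610/1.004029 = 0.03153.
CI: 0.45291 ± 0.03153 = (0.4214, 0.4844).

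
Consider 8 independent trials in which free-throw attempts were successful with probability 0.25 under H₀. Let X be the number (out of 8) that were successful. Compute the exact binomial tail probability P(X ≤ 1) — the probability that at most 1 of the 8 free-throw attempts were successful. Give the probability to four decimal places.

X is binomial with n = 8 and p = 0.25.
P(X ≤ 1) = C(8,0)·0.25^0·0.75^8 + C(8,1)·0.25^1·0.75^7.
= 0.100113 + 0.266968 = 0.3671.

P = 0.3671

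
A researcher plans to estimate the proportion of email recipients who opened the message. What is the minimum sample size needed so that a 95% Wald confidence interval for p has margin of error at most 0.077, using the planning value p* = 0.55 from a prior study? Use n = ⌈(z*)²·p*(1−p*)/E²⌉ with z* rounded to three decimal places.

n = 161

For 95% confidence, z* = 1.960.
p*(1−p*) = 0.55·0.45 = 0.2475.
Required n before rounding: 3.841600 × 0.2475 / 0.077² = 160.364.
Rounding up, n = 161.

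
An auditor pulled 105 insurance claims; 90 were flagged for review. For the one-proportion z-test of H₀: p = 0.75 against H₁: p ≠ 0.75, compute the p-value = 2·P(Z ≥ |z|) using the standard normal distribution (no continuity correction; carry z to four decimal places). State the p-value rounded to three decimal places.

p-value = 0.011

With x = 90 successes in n = 105, p̂ = 0.85714.
Under H₀, SE = √(p₀(1−p₀)/n) = √(0.75·0.25/105) = √0.001785714 = 0.042258.
z = (p̂ − p₀)/SE = (90/105 − 0.75)/0.042258 ≈ 2.5355.
From the standard normal, 2·P(Z ≥ |z|) = 0.011.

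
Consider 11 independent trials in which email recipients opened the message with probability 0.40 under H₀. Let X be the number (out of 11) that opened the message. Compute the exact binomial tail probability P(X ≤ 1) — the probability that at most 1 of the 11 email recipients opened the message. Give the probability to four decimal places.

P = 0.0302

X ~ Binomial(n=11, p=0.40).
P(X ≤ 1) = C(11,0)·0.40^0·0.60^11 + C(11,1)·0.40^1·0.60^10.
= 0.003628 + 0.026605 = 0.0302.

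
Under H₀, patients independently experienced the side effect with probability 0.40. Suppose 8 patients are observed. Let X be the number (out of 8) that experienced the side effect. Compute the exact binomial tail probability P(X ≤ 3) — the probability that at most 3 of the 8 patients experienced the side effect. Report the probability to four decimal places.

X is binomial with n = 8 and p = 0.40.
P(X ≤ 3) = C(8,0)·0.40^0·0.60^8 + C(8,1)·0.40^1·0.60^7 + C(8,2)·0.40^2·0.60^6 + C(8,3)·0.40^3·0.60^5.
= 0.016796 + 0.089580 + 0.209019 + 0.278692 = 0.5941.

P = 0.5941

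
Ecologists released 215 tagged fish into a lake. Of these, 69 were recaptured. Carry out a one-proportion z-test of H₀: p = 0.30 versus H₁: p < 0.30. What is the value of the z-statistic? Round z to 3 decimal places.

p̂ = 69/215 = 0.32093.
Under H₀, SE = √(p₀(1−p₀)/n) = √(0.30·0.70/215) = √0.000976744 = 0.031253.
z = (0.32093 − 0.30)/0.031253 = 0.02093/0.031253 = 0.670.

z = 0.670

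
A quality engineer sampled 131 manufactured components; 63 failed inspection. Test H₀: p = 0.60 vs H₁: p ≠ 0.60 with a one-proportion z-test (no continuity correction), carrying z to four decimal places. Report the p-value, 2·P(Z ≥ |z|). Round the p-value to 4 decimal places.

p-value = 0.0054

p̂ = 63/131 = 0.48092.
SE₀ = √(0.60·0.40/131) = 0.042803.
z = (p̂ − p₀)/SE = (63/131 − 0.60)/0.042803 ≈ -2.7822.
From the standard normal, 2·P(Z ≥ |z|) = 0.0054.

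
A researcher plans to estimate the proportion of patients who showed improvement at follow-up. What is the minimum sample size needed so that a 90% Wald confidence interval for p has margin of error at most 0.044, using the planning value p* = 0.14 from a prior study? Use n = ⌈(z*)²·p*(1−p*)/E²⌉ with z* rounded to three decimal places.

The 90% critical value is z* = 1.645.
p*(1−p*) = 0.14·0.86 = 0.1204.
(z*)²·p*(1−p*)/E² = 2.706025·0.1204/0.001936 = 168.288.
⌈168.288⌉ = 169.

n = 169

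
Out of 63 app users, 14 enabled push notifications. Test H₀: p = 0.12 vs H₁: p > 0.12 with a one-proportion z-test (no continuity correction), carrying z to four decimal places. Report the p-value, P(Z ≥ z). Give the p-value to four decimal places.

Sample proportion p̂ = 14/63 = 0.22222.
SE₀ = √(0.12·0.88/63) = 0.040941.
Test statistic (full precision, shown to 4 dp): z = (14/63 − 0.12)/SE₀ ≈ 2.4968.
From the standard normal, P(Z ≥ z) = 0.0063.

p-value = 0.0063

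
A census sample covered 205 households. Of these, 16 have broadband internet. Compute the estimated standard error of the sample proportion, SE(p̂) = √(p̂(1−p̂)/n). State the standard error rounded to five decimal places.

The sample proportion is 16/205 = 0.07805.
p̂(1−p̂) = 0.071958.
Dividing by n and taking the root: √0.000351015 = 0.01874.

SE = 0.01874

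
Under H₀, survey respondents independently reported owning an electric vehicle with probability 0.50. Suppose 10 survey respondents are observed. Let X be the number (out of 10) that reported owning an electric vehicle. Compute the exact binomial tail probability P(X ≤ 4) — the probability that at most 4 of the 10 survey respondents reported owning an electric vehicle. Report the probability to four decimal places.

P = 0.3770

X is binomial with n = 10 and p = 0.50.
P(X ≤ 4) = Σ_{j=0}^{4} C(10,j)·0.50^j·0.50^{10−j}.
= 0.000977 + 0.009766 + 0.043945 + 0.117188 + 0.205078 = 0.3770.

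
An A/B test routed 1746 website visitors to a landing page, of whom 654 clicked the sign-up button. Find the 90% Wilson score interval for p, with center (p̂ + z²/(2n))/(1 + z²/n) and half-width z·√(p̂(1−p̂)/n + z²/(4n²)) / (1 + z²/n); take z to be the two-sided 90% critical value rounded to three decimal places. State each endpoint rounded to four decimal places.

(0.3557, 0.3938)

Here p̂ = 654/1746 = 0.37457 and z = 1.645 (z² = 2.706025).
Denominator 1 + z²/n = 1 + 2.706025/1746 = 1.001550.
Center = (0.37457 + 0.000775)/1.001550 = 0.37476.
Radicand: p̂(1−p̂)/n + z²/(4n²) = 0.000134174 + 0.000000222 = 0.000134396.
Half-width = 1.645·√0.000134396/1.001550 = 0.01904.
So the interval runs from 0.3557 to 0.3938.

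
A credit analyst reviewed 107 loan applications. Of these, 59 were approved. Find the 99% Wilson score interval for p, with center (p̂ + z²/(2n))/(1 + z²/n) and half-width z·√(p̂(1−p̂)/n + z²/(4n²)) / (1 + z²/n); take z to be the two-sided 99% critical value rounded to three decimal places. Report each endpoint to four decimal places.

p̂ = 59/107 = 0.55140; z = 2.576, so z² = 6.635776.
Denominator 1 + z²/n = 1 + 6.635776/107 = 1.062017.
Center = (0.55140 + 0.031008)/1.062017 = 0.54840.
Radicand: p̂(1−p̂)/n + z²/(4n²) = 0.002311756 + 0.000144899 = 0.002456655.
Half-width = z·√(radicand)/denom = 2.576·0.049565/1.062017 = 0.12022.
So the interval runs from 0.4282 to 0.6686.

(0.4282, 0.6686)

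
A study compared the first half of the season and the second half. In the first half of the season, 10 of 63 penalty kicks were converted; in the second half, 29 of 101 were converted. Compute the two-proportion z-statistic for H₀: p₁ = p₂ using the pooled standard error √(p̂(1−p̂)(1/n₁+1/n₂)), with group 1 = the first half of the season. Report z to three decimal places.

z = -1.879

p̂₁ = 10/63 = 0.15873, p̂₂ = 29/101 = 0.28713.
Pooled p̂ = (10+29)/(63+101) = 39/164 = 0.23780.
SE = √[p̂(1−p̂)(1/n₁+1/n₂)] = √[0.23780·0.76220·(1/63+1/101)] ≈ 0.068349.
z = (p̂₁ − p̂₂)/SE = (0.15873 − 0.28713)/0.068349 = -0.12840/0.068349 = -1.879.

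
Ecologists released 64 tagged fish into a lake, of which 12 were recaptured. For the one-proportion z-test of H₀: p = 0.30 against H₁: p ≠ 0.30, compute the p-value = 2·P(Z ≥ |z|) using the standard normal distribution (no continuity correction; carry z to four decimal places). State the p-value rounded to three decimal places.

p-value = 0.050

With x = 12 successes in n = 64, p̂ = 0.18750.
SE₀ = √(0.30·0.70/64) = 0.057282.
z = (p̂ − p₀)/SE = (12/64 − 0.30)/0.057282 ≈ -1.9640.
p-value = 2·P(Z ≥ |z|) with z = -1.9640 → 0.050.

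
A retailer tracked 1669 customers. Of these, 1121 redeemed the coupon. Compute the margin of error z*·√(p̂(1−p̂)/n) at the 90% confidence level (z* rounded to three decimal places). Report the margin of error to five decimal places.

Sample proportion p̂ = 1121/1669 = 0.67166.
SE = √(p̂(1−p̂)/n) = √(0.220533/1669) = 0.011495.
For 90% confidence, z* = 1.645.
Margin of error = z*·SE = 1.645 × 0.011495 = 0.01891.

ME = 0.01891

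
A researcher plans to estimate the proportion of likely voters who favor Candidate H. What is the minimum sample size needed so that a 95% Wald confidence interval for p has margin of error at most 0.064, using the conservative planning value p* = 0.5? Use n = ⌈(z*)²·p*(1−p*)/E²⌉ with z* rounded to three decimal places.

n = 235

The 95% critical value is z* = 1.960.
p*(1−p*) = 0.2500.
Required n before rounding: 3.841600 × 0.2500 / 0.064² = 234.473.
⌈234.473⌉ = 235.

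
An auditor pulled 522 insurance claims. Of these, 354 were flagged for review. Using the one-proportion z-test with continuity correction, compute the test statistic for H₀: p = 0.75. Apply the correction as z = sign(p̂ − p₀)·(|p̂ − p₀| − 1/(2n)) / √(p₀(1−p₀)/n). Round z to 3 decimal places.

With x = 354 successes in n = 522, p̂ = 0.67816. p̂ − p₀ = -0.071839.
1/(2n) = 0.000958.
Corrected numerator: |-0.071839| − 0.000958 = 0.070881.
SE₀ = √(0.75·0.25/522) = 0.018952.
z = −0.070881/0.018952 = -3.740.

z = -3.740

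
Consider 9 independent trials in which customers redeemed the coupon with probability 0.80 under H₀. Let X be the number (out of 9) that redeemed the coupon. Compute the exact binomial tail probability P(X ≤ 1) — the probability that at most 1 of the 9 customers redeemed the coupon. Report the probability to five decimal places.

P = 0.00002

X is binomial with n = 9 and p = 0.80.
P(X ≤ 1) = C(9,0)·0.80^0·0.20^9 + C(9,1)·0.80^1·0.20^8.
= 0.000001 + 0.000018 = 0.00002.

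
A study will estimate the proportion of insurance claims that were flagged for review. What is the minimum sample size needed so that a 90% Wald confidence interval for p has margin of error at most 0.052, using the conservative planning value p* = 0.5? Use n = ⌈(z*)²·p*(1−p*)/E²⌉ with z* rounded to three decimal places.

n = 251

For 90% confidence, z* = 1.645.
p*(1−p*) = 0.50·0.50 = 0.2500.
(z*)²·p*(1−p*)/E² = 2.706025·0.2500/0.002704 = 250.187.
Rounding up, n = 251.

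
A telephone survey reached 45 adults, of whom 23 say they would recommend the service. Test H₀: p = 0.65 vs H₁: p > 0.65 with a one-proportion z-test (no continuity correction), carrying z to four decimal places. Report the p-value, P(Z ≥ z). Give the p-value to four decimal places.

Sample proportion p̂ = 23/45 = 0.51111.
Under H₀, SE = √(p₀(1−p₀)/n) = √(0.65·0.35/45) = √0.005055556 = 0.071102.
z = (p̂ − p₀)/SE = (23/45 − 0.65)/0.071102 ≈ -1.9534.
p-value = P(Z ≥ z) with z = -1.9534 → 0.9746.

p-value = 0.9746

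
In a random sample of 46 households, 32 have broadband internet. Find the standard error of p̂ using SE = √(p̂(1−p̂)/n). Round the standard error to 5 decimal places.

p̂ = 32/46 = 0.69565.
p̂(1−p̂) = 0.211721.
SE = √(0.211721/46) = √0.004602630 = 0.06784.

SE = 0.06784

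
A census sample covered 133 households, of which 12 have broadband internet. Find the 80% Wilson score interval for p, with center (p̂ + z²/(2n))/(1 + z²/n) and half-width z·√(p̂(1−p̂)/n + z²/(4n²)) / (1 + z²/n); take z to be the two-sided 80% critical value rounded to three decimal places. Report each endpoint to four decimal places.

(0.0632, 0.1273)

Here p̂ = 12/133 = 0.09023 and z = 1.282 (z² = 1.643524).
Denominator 1 + z²/n = 1 + 1.643524/133 = 1.012357.
Adjusted center: (0.09023 + z²/(2n))/1.012357 = 0.09523.
Radicand: p̂(1−p̂)/n + z²/(4n²) = 0.000617180 + 0.000023228 = 0.000640408.
Half-width = 1.282·√0.000640408/1.012357 = 0.03205.
Interval: 0.09523 ± 0.03205 → (0.0632, 0.1273).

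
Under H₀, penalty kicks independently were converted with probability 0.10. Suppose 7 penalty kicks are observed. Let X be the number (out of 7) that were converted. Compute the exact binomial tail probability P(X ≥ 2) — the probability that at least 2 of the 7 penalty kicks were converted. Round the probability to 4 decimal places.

P = 0.1497

X is binomial with n = 7 and p = 0.10.
P(X ≥ 2) = Σ_{j=2}^{7} C(7,j)·0.10^j·0.90^{7−j}.
= 0.124003 + 0.022964 + 0.002552 + 0.000170 + 0.000006 + 0.000000 = 0.1497.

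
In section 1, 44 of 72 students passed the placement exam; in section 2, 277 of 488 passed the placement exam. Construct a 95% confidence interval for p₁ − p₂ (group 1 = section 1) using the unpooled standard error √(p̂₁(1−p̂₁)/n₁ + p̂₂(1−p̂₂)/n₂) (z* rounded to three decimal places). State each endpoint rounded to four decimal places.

p̂₁ = 44/72 = 0.61111, p̂₂ = 277/488 = 0.56762; p̂₁ − p̂₂ = 0.04349.
Unpooled SE = √(p̂₁(1−p̂₁)/n₁ + p̂₂(1−p̂₂)/n₂) = √(0.003300754 + 0.000502924) = 0.061674.
z* = 1.960 at the 95% level. Margin of error = 0.12088.
CI: 0.04349 ± 0.12088 = (-0.0774, 0.1644).

(-0.0774, 0.1644)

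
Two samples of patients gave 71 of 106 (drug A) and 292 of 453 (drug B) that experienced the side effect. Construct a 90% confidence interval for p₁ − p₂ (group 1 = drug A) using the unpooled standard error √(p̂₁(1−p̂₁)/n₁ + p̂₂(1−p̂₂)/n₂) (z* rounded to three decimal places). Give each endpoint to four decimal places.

(-0.0585, 0.1090)

p̂₁ = 71/106 = 0.66981, p̂₂ = 292/453 = 0.64459; p̂₁ − p̂₂ = 0.02522.
Unpooled SE = √(p̂₁(1−p̂₁)/n₁ + p̂₂(1−p̂₂)/n₂) = √(0.002086454 + 0.000505725) = 0.050913.
The 90% critical value is z* = 1.645. Margin = 1.645·0.050913 = 0.08375.
Interval: 0.02522 ± 0.08375 → (-0.0585, 0.1090).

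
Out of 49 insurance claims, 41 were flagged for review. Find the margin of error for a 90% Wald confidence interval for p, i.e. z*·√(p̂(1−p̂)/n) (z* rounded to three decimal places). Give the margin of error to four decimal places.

With x = 41 successes in n = 49, p̂ = 0.83673.
SE = √(p̂(1−p̂)/n) = √(0.136610/49) = 0.052801.
z* = 1.645 at the 90% level.
Margin of error = z*·SE = 1.645 × 0.052801 = 0.0869.

ME = 0.0869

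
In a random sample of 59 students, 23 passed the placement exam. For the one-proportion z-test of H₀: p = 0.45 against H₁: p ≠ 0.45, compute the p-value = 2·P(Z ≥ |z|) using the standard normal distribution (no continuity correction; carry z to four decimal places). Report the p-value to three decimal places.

With x = 23 successes in n = 59, p̂ = 0.38983.
Under H₀, SE = √(p₀(1−p₀)/n) = √(0.45·0.55/59) = √0.004194915 = 0.064768.
z = (p̂ − p₀)/SE = (23/59 − 0.45)/0.064768 ≈ -0.9290.
From the standard normal, 2·P(Z ≥ |z|) = 0.353.

p-value = 0.353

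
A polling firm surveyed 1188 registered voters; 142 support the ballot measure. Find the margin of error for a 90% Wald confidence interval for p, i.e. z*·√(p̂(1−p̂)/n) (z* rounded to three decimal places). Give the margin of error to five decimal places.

With x = 142 successes in n = 1188, p̂ = 0.11953.
SE = √(p̂(1−p̂)/n) = √(0.105242/1188) = 0.009412.
For 90% confidence, z* = 1.645.
So ME = 0.01548.

ME = 0.01548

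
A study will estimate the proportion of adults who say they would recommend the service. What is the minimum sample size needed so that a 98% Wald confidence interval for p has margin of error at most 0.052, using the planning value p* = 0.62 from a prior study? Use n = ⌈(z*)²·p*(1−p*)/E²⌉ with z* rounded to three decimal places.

For 98% confidence, z* = 2.326.
p*(1−p*) = 0.2356.
(z*)²·p*(1−p*)/E² = 5.410276·0.2356/0.002704 = 471.398.
Rounding up, n = 472.

n = 472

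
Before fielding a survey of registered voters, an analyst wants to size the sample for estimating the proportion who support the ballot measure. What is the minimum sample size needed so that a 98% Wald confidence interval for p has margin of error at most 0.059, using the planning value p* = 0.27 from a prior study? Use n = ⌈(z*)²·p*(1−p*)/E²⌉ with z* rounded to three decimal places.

The 98% critical value is z* = 2.326.
p*(1−p*) = 0.1971.
(z*)²·p*(1−p*)/E² = 5.410276·0.1971/0.003481 = 306.339.
Rounding up, n = 307.

n = 307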